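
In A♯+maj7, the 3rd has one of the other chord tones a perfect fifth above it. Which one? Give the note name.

A♯+maj7: A♯, C𝄪, E𝄪, G𝄪.
The 3rd is C𝄪. A perfect fifth above C𝄪 is G𝄪.
G𝄪 is the chord's 7th.

G##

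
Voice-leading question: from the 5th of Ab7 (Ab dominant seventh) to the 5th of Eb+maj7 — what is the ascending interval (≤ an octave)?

augmented 5th

The 5th of Ab7 (Ab dominant seventh) is Eb; the 5th of Eb+maj7 is B.
From Eb to B: 8 semitones over a fifth = augmented.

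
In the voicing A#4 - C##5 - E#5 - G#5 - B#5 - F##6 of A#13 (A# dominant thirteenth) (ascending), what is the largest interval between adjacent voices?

perfect 5th

Adjacent intervals: A#4→C##5 = major third; C##5→E#5 = minor third; E#5→G#5 = minor third; G#5→B#5 = major third; B#5→F##6 = perfect fifth.
The largest is B#5 to F##6, a perfect fifth (7 semitones).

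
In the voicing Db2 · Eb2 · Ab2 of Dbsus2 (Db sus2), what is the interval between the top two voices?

perfect fourth

Those voices are Eb2 and Ab2.
Counting 4 letters and 5 half steps from Eb gives a perfect fourth.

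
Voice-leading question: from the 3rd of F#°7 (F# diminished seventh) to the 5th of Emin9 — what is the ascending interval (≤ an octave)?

F#°7 (F# diminished seventh) has A as its 3rd, and Emin9 has B as its 5th.
A up to B spans 2 letter names and 2 semitones — a major second.

major 2nd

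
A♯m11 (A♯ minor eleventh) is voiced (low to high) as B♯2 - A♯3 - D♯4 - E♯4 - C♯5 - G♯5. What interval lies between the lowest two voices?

minor 7th

Those voices are B♯2 and A♯3.
7 letter names make it a seventh; at 10 semitones (a half step narrower than major) the quality is minor.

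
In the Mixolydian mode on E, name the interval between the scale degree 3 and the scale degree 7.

Spelling the Mixolydian mode on E: E F# G# A B C# D.
The scale degree 3 is G# and the degree 7 is D.
From G# to D: 6 semitones over a fifth = diminished.

diminished fifth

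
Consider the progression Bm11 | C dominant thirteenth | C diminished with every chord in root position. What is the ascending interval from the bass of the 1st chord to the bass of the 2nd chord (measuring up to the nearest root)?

m2

The roots are B and C.
B up to C is 1 semitone, a half step narrower than a major second, so the interval is minor.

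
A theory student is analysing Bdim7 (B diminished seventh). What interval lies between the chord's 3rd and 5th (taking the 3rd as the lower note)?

minor third

Bdim7 (B diminished seventh): B-D-F-Ab.
The 3rd is D and the 5th is F.
From D to F: 3 semitones over a third = minor.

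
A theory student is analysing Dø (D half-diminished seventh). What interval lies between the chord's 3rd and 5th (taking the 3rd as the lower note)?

Spelling the chord: D F A♭ C.
3rd = F; 5th = A♭.
F up to A♭ is 3 semitones, a half step narrower than a major third, so the interval is minor.

minor third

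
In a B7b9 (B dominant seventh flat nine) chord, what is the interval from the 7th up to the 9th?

The chord tones of B7b9 (B dominant seventh flat nine) are B, D#, F#, A, C.
7th = A; 9th = C.
From A to C: 3 semitones over a third = minor.

minor third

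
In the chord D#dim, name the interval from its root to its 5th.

D#°: D#, F#, A.
The root is D# and the 5th is A.
D# up to A is 6 semitones, a half step narrower than a perfect fifth, so the interval is diminished.

diminished 5th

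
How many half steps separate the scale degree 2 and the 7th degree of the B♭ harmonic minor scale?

The scale is B♭ C D♭ E♭ F G♭ A.
C up to A is a major sixth — 9 semitones.

9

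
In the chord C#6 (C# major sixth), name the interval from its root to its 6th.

major sixth

Spelling the chord: C# E# G# A#.
So we need the interval from C# up to A#.
From C# to A# is 9 semitones, exactly the major sixth.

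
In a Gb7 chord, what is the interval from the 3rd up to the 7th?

diminished 5th

The chord tones of Gb7 (Gb dominant seventh) are Gb–Bb–Db–Fb.
3rd = Bb; 7th = Fb.
Bb up to Fb is 6 semitones, a half step narrower than a perfect fifth, so the interval is diminished.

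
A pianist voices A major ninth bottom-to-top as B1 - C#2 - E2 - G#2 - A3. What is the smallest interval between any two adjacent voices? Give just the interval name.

Adjacent intervals: B1→C#2 = major second; C#2→E2 = minor third; E2→G#2 = major third; G#2→A3 = minor ninth.
The smallest is B1 to C#2, a major second (2 semitones).

major 2nd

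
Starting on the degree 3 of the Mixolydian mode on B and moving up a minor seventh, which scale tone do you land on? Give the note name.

C#

The scale is B C# D# E F# G# A.
The degree 3 is D#; a minor seventh above that is C# — scale degree 2.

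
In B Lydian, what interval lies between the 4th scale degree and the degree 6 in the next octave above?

minor tenth

Spelling B Lydian: B C♯ D♯ E♯ F♯ G♯ A♯.
4th scale degree = E♯; 6th scale degree (up an octave) = G♯.
E♯ up to G♯ is 15 semitones, a half step narrower than a major tenth, so the interval is minor.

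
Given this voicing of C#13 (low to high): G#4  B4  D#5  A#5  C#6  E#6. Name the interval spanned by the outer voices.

The outer voices are G#4 and E#6.
G# up to E# spans 13 letter names and 21 semitones — a major thirteenth.

major thirteenth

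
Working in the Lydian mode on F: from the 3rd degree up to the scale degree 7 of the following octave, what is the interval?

The scale runs F G A B C D E.
That puts A below E.
A up to E spans 12 letter names and 19 semitones — a perfect twelfth.

perfect twelfth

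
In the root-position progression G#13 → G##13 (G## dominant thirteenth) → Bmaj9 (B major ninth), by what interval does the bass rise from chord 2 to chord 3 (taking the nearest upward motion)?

The roots are G## and B.
3 letter names make it a third; at 2 semitones (a whole step narrower than major) the quality is diminished.

diminished third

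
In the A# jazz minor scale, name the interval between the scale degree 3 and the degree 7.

A# melodic minor: A# B# C# D# E# F## G##.
So we need the interval from C# up to G##.
C# up to G## is 8 semitones, a half step wider than a perfect fifth, so the interval is augmented.

augmented 5th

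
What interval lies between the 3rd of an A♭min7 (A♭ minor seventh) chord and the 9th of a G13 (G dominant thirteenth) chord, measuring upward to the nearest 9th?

augmented sixth

A♭min7 (A♭ minor seventh) has C♭ as its 3rd, and G13 (G dominant thirteenth) has A as its 9th.
From C♭ to A: 10 semitones over a sixth = augmented.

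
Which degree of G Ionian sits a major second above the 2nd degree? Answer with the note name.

B

The scale is G A B C D E F♯.
The 2nd degree is A; a major second above that is B — scale degree 3.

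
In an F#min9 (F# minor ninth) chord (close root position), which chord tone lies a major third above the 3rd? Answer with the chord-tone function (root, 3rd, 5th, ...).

Spelling the chord: F#–A–C#–E–G#.
The 3rd is A. A major third above A is C#.
C# is the chord's 5th.

5th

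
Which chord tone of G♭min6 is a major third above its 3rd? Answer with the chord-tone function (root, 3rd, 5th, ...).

5th

Spelling the chord: G♭, B𝄫, D♭, E♭.
The 3rd is B𝄫. A major third above B𝄫 is D♭.
D♭ is the chord's 5th.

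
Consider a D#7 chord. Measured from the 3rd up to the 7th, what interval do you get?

The chord tones of D#7 are D#-F##-A#-C#.
3rd = F##; 7th = C#.
From F## to C#: 6 semitones over a fifth = diminished.

diminished fifth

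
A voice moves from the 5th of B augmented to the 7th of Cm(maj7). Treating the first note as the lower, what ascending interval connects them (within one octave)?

B augmented has F## as its 5th, and Cm(maj7) has B as its 7th.
F## up to B is 4 semitones, a half step narrower than a perfect fourth, so the interval is diminished.

diminished 4th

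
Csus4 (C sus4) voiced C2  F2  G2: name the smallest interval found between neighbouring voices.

major 2nd

Adjacent intervals: C2→F2 = perfect fourth; F2→G2 = major second.
The smallest is F2 to G2, a major second (2 semitones).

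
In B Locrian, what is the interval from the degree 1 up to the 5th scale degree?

The scale runs B C D E F G A.
The degree 1 is B and the degree 5 is F.
B up to F is 6 semitones, a half step narrower than a perfect fifth, so the interval is diminished.

diminished fifth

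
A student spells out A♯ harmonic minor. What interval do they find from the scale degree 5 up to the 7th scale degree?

major third

Spelling A♯ harmonic minor: A♯ B♯ C♯ D♯ E♯ F♯ G𝄪.
The scale degree 5 is E♯ and the scale degree 7 is G𝄪.
Counting 3 letters and 4 half steps from E♯ gives a major third.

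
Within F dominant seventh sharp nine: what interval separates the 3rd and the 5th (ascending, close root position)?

m3

F7#9: F–A–C–Eb–G#.
That puts A below C.
3 letter names make it a third; at 3 semitones (a half step narrower than major) the quality is minor.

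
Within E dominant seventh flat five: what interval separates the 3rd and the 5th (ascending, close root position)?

diminished 3rd

E dominant seventh flat five is spelled E-G♯-B♭-D.
3rd = G♯; 5th = B♭.
3 letter names make it a third; at 2 semitones (a whole step narrower than major) the quality is diminished.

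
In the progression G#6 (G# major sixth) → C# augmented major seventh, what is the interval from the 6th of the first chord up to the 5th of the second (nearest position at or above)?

major third

The 6th of G#6 (G# major sixth) is E#; the 5th of C# augmented major seventh is G##.
Counting 3 letters and 4 half steps from E# gives a major third.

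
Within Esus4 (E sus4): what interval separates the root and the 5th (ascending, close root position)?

perfect 5th

Spelling the chord: E A B.
So we need the interval from E up to B.
From E to B is 7 semitones, exactly the perfect fifth.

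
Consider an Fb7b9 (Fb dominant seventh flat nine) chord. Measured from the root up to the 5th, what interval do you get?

perfect fifth

Spelling the chord: Fb Ab Cb Ebb Gbb.
That puts Fb below Cb.
Counting 5 letters and 7 half steps from Fb gives a perfect fifth.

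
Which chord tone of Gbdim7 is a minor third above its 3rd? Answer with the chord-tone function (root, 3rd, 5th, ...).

5th

Gb°7: Gb-Bbb-Dbb-Fbb.
The 3rd is Bbb. A minor third above Bbb is Dbb.
Dbb is the chord's 5th.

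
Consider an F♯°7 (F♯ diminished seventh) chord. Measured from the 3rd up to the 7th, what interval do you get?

d5

F♯ diminished seventh is spelled F♯ A C E♭.
That puts A below E♭.
A up to E♭ is 6 semitones, a half step narrower than a perfect fifth, so the interval is diminished.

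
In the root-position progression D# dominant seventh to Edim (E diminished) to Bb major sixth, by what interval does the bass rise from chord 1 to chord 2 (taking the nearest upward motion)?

minor second

The roots are D# and E.
2 letter names make it a second; at 1 semitone (a half step narrower than major) the quality is minor.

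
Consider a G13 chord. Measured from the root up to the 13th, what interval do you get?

M13

G13 (G dominant thirteenth) is spelled G B D F A E.
That puts G below E.
G up to E spans 13 letter names and 21 semitones — a major thirteenth.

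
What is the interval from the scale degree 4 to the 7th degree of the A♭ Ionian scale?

Spelling the A♭ Ionian scale: A♭ B♭ C D♭ E♭ F G.
So we need the interval from D♭ up to G.
From D♭ to G: 6 semitones over a fourth = augmented.

A4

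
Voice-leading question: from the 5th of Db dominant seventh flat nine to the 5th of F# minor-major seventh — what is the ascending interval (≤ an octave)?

augmented third

Db dominant seventh flat nine has Ab as its 5th, and F# minor-major seventh has C# as its 5th.
Ab up to C# is 5 semitones, a half step wider than a major third, so the interval is augmented.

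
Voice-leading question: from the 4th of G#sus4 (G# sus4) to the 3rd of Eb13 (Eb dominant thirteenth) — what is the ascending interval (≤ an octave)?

diminished fifth

The 4th of G#sus4 (G# sus4) is C#; the 3rd of Eb13 (Eb dominant thirteenth) is G.
From C# to G: 6 semitones over a fifth = diminished.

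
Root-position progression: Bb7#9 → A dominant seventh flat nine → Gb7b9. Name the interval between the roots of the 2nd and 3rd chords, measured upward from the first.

The roots are A and Gb.
7 letter names make it a seventh; at 9 semitones (a whole step narrower than major) the quality is diminished.

diminished seventh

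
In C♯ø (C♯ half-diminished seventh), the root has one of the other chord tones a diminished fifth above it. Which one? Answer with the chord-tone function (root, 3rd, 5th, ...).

5th

C♯ half-diminished seventh is spelled C♯–E–G–B.
The root is C♯. A diminished fifth above C♯ is G.
G is the chord's 5th.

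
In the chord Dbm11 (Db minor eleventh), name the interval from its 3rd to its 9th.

Dbm11 (Db minor eleventh) is spelled Db, Fb, Ab, Cb, Eb, Gb.
The 3rd is Fb and the 9th is Eb.
Fb up to Eb spans 7 letter names and 11 semitones — a major seventh.

major 7th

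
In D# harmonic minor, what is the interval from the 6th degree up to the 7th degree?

Spelling D# harmonic minor: D# E# F# G# A# B C##.
The 6th degree is B and the degree 7 is C##.
From B to C##: 3 semitones over a second = augmented.

augmented second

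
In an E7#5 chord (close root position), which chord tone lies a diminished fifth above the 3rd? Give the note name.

D

The chord tones of Eaug7 (E augmented seventh) are E-G#-B#-D.
The 3rd is G#. A diminished fifth above G# is D.
D is the chord's 7th.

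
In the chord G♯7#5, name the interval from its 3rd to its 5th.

The chord tones of G♯aug7 are G♯–B♯–D𝄪–F♯.
The 3rd is B♯ and the 5th is D𝄪.
From B♯ to D𝄪 is 4 semitones, exactly the major third.

major third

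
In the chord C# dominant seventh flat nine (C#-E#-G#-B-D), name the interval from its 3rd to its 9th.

diminished seventh

3rd = E#; 9th = D.
From E# to D: 9 semitones over a seventh = diminished.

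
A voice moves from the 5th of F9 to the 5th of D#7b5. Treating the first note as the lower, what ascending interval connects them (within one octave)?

major 6th

The 5th of F9 is C; the 5th of D#7b5 is A.
Counting 6 letters and 9 half steps from C gives a major sixth.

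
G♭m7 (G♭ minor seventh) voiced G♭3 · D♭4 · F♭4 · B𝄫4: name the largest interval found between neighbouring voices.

perfect fifth

Adjacent intervals: G♭3→D♭4 = perfect fifth; D♭4→F♭4 = minor third; F♭4→B𝄫4 = perfect fourth.
The largest is G♭3 to D♭4, a perfect fifth (7 semitones).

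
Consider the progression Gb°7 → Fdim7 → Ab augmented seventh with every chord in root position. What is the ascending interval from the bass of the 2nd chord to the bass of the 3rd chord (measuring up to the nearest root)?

The roots are F and Ab.
3 letter names make it a third; at 3 semitones (a half step narrower than major) the quality is minor.

minor third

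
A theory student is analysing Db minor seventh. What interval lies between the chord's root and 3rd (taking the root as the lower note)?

Spelling the chord: Db-Fb-Ab-Cb.
The root is Db and the 3rd is Fb.
3 letter names make it a third; at 3 semitones (a half step narrower than major) the quality is minor.

minor third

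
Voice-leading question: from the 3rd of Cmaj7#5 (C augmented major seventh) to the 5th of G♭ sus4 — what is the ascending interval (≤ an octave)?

The 3rd of Cmaj7#5 (C augmented major seventh) is E; the 5th of G♭ sus4 is D♭.
E up to D♭ is 9 semitones, a whole step narrower than a major seventh, so the interval is diminished.

diminished seventh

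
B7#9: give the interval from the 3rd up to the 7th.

B7#9: B–D♯–F♯–A–C𝄪.
That puts D♯ below A.
From D♯ to A: 6 semitones over a fifth = diminished.
That tritone between 3rd and 7th is what gives the dominant seventh its pull toward resolution.

diminished fifth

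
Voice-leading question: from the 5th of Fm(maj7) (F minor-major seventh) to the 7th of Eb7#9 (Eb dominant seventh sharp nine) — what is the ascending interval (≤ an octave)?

minor second

The 5th of Fm(maj7) (F minor-major seventh) is C; the 7th of Eb7#9 (Eb dominant seventh sharp nine) is Db.
C up to Db is 1 semitone, a half step narrower than a major second, so the interval is minor.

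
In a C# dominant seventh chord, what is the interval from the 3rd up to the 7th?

diminished 5th

Spelling the chord: C#, E#, G#, B.
The 3rd is E# and the 7th is B.
5 letter names make it a fifth; at 6 semitones (a half step narrower than perfect) the quality is diminished.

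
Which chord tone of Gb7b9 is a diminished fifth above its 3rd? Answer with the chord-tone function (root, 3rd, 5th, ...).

7th

Gb7b9: Gb-Bb-Db-Fb-Abb.
The 3rd is Bb. A diminished fifth above Bb is Fb.
Fb is the chord's 7th.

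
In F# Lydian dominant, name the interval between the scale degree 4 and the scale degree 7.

d4

The scale runs F# G# A# B# C# D# E.
The scale degree 4 is B# and the degree 7 is E.
From B# to E: 4 semitones over a fourth = diminished.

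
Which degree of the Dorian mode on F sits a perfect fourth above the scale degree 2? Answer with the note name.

The scale is F G Ab Bb C D Eb.
The scale degree 2 is G; a perfect fourth above that is C — scale degree 5.

C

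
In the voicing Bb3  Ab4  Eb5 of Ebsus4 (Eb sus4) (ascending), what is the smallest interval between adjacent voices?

perfect fifth

Adjacent intervals: Bb3→Ab4 = minor seventh; Ab4→Eb5 = perfect fifth.
The smallest is Ab4 to Eb5, a perfect fifth (7 semitones).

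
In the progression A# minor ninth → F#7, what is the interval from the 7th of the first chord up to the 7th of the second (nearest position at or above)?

The 7th of A# minor ninth is G#; the 7th of F#7 is E.
G# up to E is 8 semitones, a half step narrower than a major sixth, so the interval is minor.

m6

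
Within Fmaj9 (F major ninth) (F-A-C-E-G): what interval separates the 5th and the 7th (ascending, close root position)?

5th = C; 7th = E.
C up to E spans 3 letter names and 4 semitones — a major third.

major third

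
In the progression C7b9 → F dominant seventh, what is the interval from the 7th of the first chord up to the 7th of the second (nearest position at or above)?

The 7th of C7b9 is Bb; the 7th of F dominant seventh is Eb.
Counting 4 letters and 5 half steps from Bb gives a perfect fourth.

perfect fourth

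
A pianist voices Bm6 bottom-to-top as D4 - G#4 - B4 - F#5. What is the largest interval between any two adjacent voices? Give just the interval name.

Adjacent intervals: D4→G#4 = augmented fourth; G#4→B4 = minor third; B4→F#5 = perfect fifth.
The largest is B4 to F#5, a perfect fifth (7 semitones).

perfect fifth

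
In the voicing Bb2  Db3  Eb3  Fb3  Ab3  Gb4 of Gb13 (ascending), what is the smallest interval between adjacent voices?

Adjacent intervals: Bb2→Db3 = minor third; Db3→Eb3 = major second; Eb3→Fb3 = minor second; Fb3→Ab3 = major third; Ab3→Gb4 = minor seventh.
The smallest is Eb3 to Fb3, a minor second (1 semitone).

minor second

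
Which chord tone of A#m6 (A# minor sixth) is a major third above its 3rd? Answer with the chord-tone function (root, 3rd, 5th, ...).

A# minor sixth is spelled A#, C#, E#, F##.
The 3rd is C#. A major third above C# is E#.
E# is the chord's 5th.

5th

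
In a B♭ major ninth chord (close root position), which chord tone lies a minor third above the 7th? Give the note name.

C

B♭maj9 (B♭ major ninth) is spelled B♭-D-F-A-C.
The 7th is A. A minor third above A is C.
C is the chord's 9th.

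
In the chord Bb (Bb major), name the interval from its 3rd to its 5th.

Bbmaj (Bb major) is spelled Bb-D-F.
3rd = D; 5th = F.
3 letter names make it a third; at 3 semitones (a half step narrower than major) the quality is minor.

minor 3rd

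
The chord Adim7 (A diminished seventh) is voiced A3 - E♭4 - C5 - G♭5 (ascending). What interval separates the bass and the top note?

diminished 14th

The outer voices are A3 and G♭5.
From A to G♭: 21 semitones over a fourteenth = diminished.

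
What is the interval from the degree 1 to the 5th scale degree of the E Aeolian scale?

perfect fifth

The scale runs E F♯ G A B C D.
That puts E below B.
From E to B is 7 semitones, exactly the perfect fifth.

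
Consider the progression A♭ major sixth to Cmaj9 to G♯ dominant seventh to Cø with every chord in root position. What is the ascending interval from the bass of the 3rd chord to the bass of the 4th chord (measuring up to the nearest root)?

d4

The roots are G♯ and C.
G♯ up to C is 4 semitones, a half step narrower than a perfect fourth, so the interval is diminished.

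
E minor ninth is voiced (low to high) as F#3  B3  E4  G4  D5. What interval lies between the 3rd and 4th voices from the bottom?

Those voices are E4 and G4.
3 letter names make it a third; at 3 semitones (a half step narrower than major) the quality is minor.

minor 3rd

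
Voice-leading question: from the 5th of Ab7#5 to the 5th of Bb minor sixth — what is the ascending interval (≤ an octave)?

m2

The 5th of Ab7#5 is E; the 5th of Bb minor sixth is F.
E up to F is 1 semitone, a half step narrower than a major second, so the interval is minor.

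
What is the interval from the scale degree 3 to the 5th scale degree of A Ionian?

Spelling A Ionian: A B C# D E F# G#.
Scale degree 3 = C#; degree 5 = E.
From C# to E: 3 semitones over a third = minor.

minor third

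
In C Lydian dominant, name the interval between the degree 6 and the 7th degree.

The scale runs C D E F# G A Bb.
So we need the interval from A up to Bb.
2 letter names make it a second; at 1 semitone (a half step narrower than major) the quality is minor.

m2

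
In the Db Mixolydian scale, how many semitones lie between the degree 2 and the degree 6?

The scale is Db Eb F Gb Ab Bb Cb.
Eb up to Bb is a perfect fifth — 7 semitones.

7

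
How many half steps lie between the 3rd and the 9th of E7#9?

E dominant seventh sharp nine: E, G#, B, D, F##.
G# to F## is a major seventh: 11 semitones.

11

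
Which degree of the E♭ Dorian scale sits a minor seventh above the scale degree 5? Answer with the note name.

Ab

The scale is E♭ F G♭ A♭ B♭ C D♭.
The scale degree 5 is B♭; a minor seventh above that is A♭ — scale degree 4.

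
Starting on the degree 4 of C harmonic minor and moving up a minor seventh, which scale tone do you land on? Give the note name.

The scale is C D Eb F G Ab B.
The degree 4 is F; a minor seventh above that is Eb — scale degree 3.

Eb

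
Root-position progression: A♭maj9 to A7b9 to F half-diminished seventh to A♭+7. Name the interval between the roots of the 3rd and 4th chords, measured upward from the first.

The roots are F and A♭.
F up to A♭ is 3 semitones, a half step narrower than a major third, so the interval is minor.

m3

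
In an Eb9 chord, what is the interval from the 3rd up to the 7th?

diminished fifth

Eb9 (Eb dominant ninth): Eb, G, Bb, Db, F.
That puts G below Db.
G up to Db is 6 semitones, a half step narrower than a perfect fifth, so the interval is diminished.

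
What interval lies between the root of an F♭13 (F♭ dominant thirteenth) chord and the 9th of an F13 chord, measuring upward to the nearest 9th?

F♭13 (F♭ dominant thirteenth) has F♭ as its root, and F13 has G as its 9th.
From F♭ to G: 3 semitones over a second = augmented.

augmented 2nd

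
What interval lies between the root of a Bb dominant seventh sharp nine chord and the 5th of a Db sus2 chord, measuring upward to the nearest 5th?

minor seventh

Bb dominant seventh sharp nine has Bb as its root, and Db sus2 has Ab as its 5th.
From Bb to Ab: 10 semitones over a seventh = minor.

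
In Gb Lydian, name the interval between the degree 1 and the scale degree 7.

Spelling Gb Lydian: Gb Ab Bb C Db Eb F.
That puts Gb below F.
From Gb to F is 11 semitones, exactly the major seventh.

major seventh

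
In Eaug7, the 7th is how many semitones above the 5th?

The chord tones of Eaug7 are E-G♯-B♯-D.
B♯ to D is a diminished third: 2 semitones.

2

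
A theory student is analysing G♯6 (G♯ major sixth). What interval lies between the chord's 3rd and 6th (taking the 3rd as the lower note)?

perfect fourth

G♯6: G♯ B♯ D♯ E♯.
That puts B♯ below E♯.
From B♯ to E♯ is 5 semitones, exactly the perfect fourth.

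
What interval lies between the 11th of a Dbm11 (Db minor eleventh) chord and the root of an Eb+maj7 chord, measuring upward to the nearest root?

Dbm11 (Db minor eleventh) has Gb as its 11th, and Eb+maj7 has Eb as its root.
From Gb to Eb is 9 semitones, exactly the major sixth.

major sixth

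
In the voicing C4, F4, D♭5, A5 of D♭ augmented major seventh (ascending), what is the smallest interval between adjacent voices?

perfect fourth

Adjacent intervals: C4→F4 = perfect fourth; F4→D♭5 = minor sixth; D♭5→A5 = augmented fifth.
The smallest is C4 to F4, a perfect fourth (5 semitones).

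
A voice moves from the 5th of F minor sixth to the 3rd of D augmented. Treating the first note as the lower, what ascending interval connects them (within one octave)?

The 5th of F minor sixth is C; the 3rd of D augmented is F#.
C up to F# is 6 semitones, a half step wider than a perfect fourth, so the interval is augmented.

augmented fourth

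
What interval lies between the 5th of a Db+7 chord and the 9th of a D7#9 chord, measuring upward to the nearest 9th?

The 5th of Db+7 is A; the 9th of D7#9 is E#.
5 letter names make it a fifth; at 8 semitones (a half step wider than perfect) the quality is augmented.

augmented 5th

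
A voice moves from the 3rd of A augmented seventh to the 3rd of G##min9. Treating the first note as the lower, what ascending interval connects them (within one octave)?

major seventh

A augmented seventh has C# as its 3rd, and G##min9 has B# as its 3rd.
Counting 7 letters and 11 half steps from C# gives a major seventh.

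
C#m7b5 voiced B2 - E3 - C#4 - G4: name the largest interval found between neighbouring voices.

major sixth

Adjacent intervals: B2→E3 = perfect fourth; E3→C#4 = major sixth; C#4→G4 = diminished fifth.
The largest is E3 to C#4, a major sixth (9 semitones).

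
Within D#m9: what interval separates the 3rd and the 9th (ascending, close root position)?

The chord tones of D#min9 (D# minor ninth) are D#–F#–A#–C#–E#.
The 3rd is F# and the 9th is E#.
Counting 7 letters and 11 half steps from F# gives a major seventh.

major seventh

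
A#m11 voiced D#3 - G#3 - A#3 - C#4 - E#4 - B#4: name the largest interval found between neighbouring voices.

Adjacent intervals: D#3→G#3 = perfect fourth; G#3→A#3 = major second; A#3→C#4 = minor third; C#4→E#4 = major third; E#4→B#4 = perfect fifth.
The largest is E#4 to B#4, a perfect fifth (7 semitones).

perfect 5th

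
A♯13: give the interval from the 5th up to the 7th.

The chord tones of A♯ dominant thirteenth are A♯ C𝄪 E♯ G♯ B♯ F𝄪.
The 5th is E♯ and the 7th is G♯.
From E♯ to G♯: 3 semitones over a third = minor.

minor third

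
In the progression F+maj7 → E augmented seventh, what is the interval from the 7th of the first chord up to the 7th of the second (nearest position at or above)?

minor 7th

F+maj7 has E as its 7th, and E augmented seventh has D as its 7th.
E up to D is 10 semitones, a half step narrower than a major seventh, so the interval is minor.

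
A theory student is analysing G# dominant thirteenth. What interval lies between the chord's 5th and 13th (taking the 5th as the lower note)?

major 9th

G# dominant thirteenth is spelled G# B# D# F# A# E#.
So we need the interval from D# up to E#.
From D# to E# is 14 semitones, exactly the major ninth.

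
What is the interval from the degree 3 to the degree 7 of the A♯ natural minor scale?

P5

The scale runs A♯ B♯ C♯ D♯ E♯ F♯ G♯.
So we need the interval from C♯ up to G♯.
C♯ up to G♯ spans 5 letter names and 7 semitones — a perfect fifth.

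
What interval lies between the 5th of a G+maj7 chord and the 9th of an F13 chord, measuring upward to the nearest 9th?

diminished 4th

G+maj7 has D# as its 5th, and F13 has G as its 9th.
4 letter names make it a fourth; at 4 semitones (a half step narrower than perfect) the quality is diminished.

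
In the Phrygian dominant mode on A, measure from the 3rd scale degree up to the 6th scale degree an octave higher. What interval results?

The scale runs A B♭ C♯ D E F G.
So we need the interval from C♯ up to F.
11 letter names make it an eleventh; at 16 semitones (a half step narrower than perfect) the quality is diminished.

diminished 11th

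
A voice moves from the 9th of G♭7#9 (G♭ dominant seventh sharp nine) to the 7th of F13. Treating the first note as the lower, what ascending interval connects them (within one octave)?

The 9th of G♭7#9 (G♭ dominant seventh sharp nine) is A; the 7th of F13 is E♭.
A up to E♭ is 6 semitones, a half step narrower than a perfect fifth, so the interval is diminished.

diminished fifth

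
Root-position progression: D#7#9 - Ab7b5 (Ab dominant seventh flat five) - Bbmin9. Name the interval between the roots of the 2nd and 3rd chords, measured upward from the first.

M2

The roots are Ab and Bb.
Ab up to Bb spans 2 letter names and 2 semitones — a major second.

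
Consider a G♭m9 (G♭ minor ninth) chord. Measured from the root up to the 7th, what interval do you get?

minor seventh

G♭m9 (G♭ minor ninth) is spelled G♭ B𝄫 D♭ F♭ A♭.
That puts G♭ below F♭.
G♭ up to F♭ is 10 semitones, a half step narrower than a major seventh, so the interval is minor.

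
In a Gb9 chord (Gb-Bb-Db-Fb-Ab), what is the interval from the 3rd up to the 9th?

3rd = Bb; 9th = Ab.
7 letter names make it a seventh; at 10 semitones (a half step narrower than major) the quality is minor.

minor 7th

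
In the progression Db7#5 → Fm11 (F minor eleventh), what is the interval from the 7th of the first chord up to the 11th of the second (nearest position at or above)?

Db7#5 has Cb as its 7th, and Fm11 (F minor eleventh) has Bb as its 11th.
Counting 7 letters and 11 half steps from Cb gives a major seventh.

major seventh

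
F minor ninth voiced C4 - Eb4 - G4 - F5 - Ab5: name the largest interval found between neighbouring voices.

Adjacent intervals: C4→Eb4 = minor third; Eb4→G4 = major third; G4→F5 = minor seventh; F5→Ab5 = minor third.
The largest is G4 to F5, a minor seventh (10 semitones).

minor seventh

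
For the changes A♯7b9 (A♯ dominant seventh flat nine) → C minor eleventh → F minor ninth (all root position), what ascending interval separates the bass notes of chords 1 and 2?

The roots are A♯ and C.
A♯ up to C is 2 semitones, a whole step narrower than a major third, so the interval is diminished.

diminished third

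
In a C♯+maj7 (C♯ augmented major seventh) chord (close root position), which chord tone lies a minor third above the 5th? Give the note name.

B#

C♯maj7#5: C♯-E♯-G𝄪-B♯.
The 5th is G𝄪. A minor third above G𝄪 is B♯.
B♯ is the chord's 7th.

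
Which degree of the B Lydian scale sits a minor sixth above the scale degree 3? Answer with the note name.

The scale is B C# D# E# F# G# A#.
The scale degree 3 is D#; a minor sixth above that is B — scale degree 1.

B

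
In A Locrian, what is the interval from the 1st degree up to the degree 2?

A locrian: A B♭ C D E♭ F G.
That puts A below B♭.
From A to B♭: 1 semitone over a second = minor.

minor second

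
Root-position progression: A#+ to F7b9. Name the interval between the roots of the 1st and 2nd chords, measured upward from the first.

diminished sixth

The roots are A# and F.
6 letter names make it a sixth; at 7 semitones (a whole step narrower than major) the quality is diminished.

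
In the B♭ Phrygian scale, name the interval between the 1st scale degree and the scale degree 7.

minor 7th

The scale runs B♭ C♭ D♭ E♭ F G♭ A♭.
So we need the interval from B♭ up to A♭.
B♭ up to A♭ is 10 semitones, a half step narrower than a major seventh, so the interval is minor.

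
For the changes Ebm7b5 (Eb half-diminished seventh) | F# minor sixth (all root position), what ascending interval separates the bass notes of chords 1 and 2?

A2

The roots are Eb and F#.
From Eb to F#: 3 semitones over a second = augmented.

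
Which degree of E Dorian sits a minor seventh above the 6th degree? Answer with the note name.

B

The scale is E F# G A B C# D.
The 6th degree is C#; a minor seventh above that is B — scale degree 5.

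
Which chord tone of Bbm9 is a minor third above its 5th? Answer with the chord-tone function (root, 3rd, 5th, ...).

The chord tones of Bbm9 (Bb minor ninth) are Bb Db F Ab C.
The 5th is F. A minor third above F is Ab.
Ab is the chord's 7th.

7th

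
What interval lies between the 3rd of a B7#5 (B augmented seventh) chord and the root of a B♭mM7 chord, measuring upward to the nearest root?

diminished sixth

The 3rd of B7#5 (B augmented seventh) is D♯; the root of B♭mM7 is B♭.
6 letter names make it a sixth; at 7 semitones (a whole step narrower than major) the quality is diminished.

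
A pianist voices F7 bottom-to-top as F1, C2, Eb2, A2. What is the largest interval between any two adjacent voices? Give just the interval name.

Adjacent intervals: F1→C2 = perfect fifth; C2→Eb2 = minor third; Eb2→A2 = augmented fourth.
The largest is F1 to C2, a perfect fifth (7 semitones).

perfect fifth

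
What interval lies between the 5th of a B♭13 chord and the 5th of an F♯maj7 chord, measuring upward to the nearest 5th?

B♭13 has F as its 5th, and F♯maj7 has C♯ as its 5th.
F up to C♯ is 8 semitones, a half step wider than a perfect fifth, so the interval is augmented.

augmented fifth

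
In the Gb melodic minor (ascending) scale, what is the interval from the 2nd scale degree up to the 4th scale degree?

minor 3rd

Spelling the Gb melodic minor (ascending) scale: Gb Ab Bbb Cb Db Eb F.
2nd scale degree = Ab; 4th degree = Cb.
From Ab to Cb: 3 semitones over a third = minor.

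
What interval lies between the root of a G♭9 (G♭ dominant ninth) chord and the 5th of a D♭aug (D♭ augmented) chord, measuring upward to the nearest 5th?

augmented 2nd

G♭9 (G♭ dominant ninth) has G♭ as its root, and D♭aug (D♭ augmented) has A as its 5th.
2 letter names make it a second; at 3 semitones (a half step wider than major) the quality is augmented.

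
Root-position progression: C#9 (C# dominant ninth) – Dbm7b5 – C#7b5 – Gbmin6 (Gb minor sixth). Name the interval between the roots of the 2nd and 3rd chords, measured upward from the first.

The roots are Db and C#.
Db up to C# is 12 semitones, a half step wider than a major seventh, so the interval is augmented.

augmented 7th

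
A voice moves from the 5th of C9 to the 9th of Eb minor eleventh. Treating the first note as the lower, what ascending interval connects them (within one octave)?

C9 has G as its 5th, and Eb minor eleventh has F as its 9th.
G up to F is 10 semitones, a half step narrower than a major seventh, so the interval is minor.

minor seventh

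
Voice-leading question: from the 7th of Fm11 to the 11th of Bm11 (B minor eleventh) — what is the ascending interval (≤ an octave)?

augmented unison

The 7th of Fm11 is Eb; the 11th of Bm11 (B minor eleventh) is E.
From Eb to E: 1 semitone over a unison = augmented.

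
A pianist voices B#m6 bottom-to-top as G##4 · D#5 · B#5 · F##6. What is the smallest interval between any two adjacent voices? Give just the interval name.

diminished fifth

Adjacent intervals: G##4→D#5 = diminished fifth; D#5→B#5 = major sixth; B#5→F##6 = perfect fifth.
The smallest is G##4 to D#5, a diminished fifth (6 semitones).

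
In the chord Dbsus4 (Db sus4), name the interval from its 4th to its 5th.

major 2nd

The chord tones of Dbsus4 (Db sus4) are Db–Gb–Ab.
4th = Gb; 5th = Ab.
Counting 2 letters and 2 half steps from Gb gives a major second.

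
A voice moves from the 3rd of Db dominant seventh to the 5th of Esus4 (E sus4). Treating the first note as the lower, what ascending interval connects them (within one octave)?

Db dominant seventh has F as its 3rd, and Esus4 (E sus4) has B as its 5th.
F up to B is 6 semitones, a half step wider than a perfect fourth, so the interval is augmented.

augmented 4th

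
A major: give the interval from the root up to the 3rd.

major third

Amaj: A C♯ E.
The root is A and the 3rd is C♯.
Counting 3 letters and 4 half steps from A gives a major third.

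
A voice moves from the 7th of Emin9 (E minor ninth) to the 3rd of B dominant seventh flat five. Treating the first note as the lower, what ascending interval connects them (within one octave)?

A1

Emin9 (E minor ninth) has D as its 7th, and B dominant seventh flat five has D♯ as its 3rd.
D up to D♯ is 1 semitone, a half step wider than a perfect unison, so the interval is augmented.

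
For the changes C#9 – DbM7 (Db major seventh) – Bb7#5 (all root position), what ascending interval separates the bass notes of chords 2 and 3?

The roots are Db and Bb.
From Db to Bb is 9 semitones, exactly the major sixth.

major 6th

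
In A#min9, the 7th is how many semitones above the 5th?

Spelling the chord: A#–C#–E#–G#–B#.
E# to G# is a minor third: 3 semitones.

3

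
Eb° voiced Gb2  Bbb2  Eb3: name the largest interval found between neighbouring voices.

augmented 4th

Adjacent intervals: Gb2→Bbb2 = minor third; Bbb2→Eb3 = augmented fourth.
The largest is Bbb2 to Eb3, an augmented fourth (6 semitones).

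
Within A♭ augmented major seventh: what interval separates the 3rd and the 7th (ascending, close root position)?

perfect 5th

A♭ augmented major seventh: A♭-C-E-G.
So we need the interval from C up to G.
From C to G is 7 semitones, exactly the perfect fifth.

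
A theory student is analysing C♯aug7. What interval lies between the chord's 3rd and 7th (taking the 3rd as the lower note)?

The chord tones of C♯ augmented seventh are C♯ E♯ G𝄪 B.
So we need the interval from E♯ up to B.
5 letter names make it a fifth; at 6 semitones (a half step narrower than perfect) the quality is diminished.

diminished 5th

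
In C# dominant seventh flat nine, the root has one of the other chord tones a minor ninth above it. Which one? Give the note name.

D

C#7b9 is spelled C#–E#–G#–B–D.
The root is C#. A minor ninth above C# is D.
D is the chord's 9th.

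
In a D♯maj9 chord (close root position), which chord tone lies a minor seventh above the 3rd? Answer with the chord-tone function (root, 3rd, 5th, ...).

9th

Spelling the chord: D♯, F𝄪, A♯, C𝄪, E♯.
The 3rd is F𝄪. A minor seventh above F𝄪 is E♯.
E♯ is the chord's 9th.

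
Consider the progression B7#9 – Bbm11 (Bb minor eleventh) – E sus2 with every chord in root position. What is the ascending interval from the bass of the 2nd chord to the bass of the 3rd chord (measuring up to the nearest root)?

augmented fourth

The roots are Bb and E.
From Bb to E: 6 semitones over a fourth = augmented.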